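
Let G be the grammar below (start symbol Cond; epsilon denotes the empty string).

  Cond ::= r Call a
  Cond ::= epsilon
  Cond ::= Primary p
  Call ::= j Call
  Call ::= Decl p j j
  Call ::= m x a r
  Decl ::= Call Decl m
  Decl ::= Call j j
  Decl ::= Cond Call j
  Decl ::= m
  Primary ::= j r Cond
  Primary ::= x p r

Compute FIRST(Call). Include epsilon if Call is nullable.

{ j, m, r, x }

Call ::= j Call contributes {j}.
From Call ::= Decl p j j: add FIRST(Decl) = { j, m, r, x }.
Call ::= m x a r contributes {m}.
Union: FIRST(Call) = { j, m, r, x }.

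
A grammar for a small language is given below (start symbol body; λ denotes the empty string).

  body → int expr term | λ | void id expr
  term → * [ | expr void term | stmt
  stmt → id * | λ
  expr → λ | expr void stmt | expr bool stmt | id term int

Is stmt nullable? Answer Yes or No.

stmt has an λ-production, so stmt ⇒ λ.

Yes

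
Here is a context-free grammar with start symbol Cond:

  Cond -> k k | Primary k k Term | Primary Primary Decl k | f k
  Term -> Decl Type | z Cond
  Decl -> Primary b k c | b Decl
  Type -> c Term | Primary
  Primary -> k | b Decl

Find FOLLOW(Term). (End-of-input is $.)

{ $ }

In Cond -> Primary k k Term: Term is at the end, add FOLLOW(Cond) = { $ }.
In Type -> c Term: Term is at the end, add FOLLOW(Type) = { $ }.
Union: FOLLOW(Term) = { $ }.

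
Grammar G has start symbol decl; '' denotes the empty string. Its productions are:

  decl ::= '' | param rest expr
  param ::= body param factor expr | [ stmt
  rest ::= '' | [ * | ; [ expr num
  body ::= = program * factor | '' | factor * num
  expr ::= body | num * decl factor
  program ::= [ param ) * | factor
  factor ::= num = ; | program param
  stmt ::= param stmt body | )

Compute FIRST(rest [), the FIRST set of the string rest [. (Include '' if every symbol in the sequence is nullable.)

Add FIRST(rest)\{''} = { ;, [ }; rest is nullable, continue.
[ is a terminal; add {[} and stop.

{ ;, [ }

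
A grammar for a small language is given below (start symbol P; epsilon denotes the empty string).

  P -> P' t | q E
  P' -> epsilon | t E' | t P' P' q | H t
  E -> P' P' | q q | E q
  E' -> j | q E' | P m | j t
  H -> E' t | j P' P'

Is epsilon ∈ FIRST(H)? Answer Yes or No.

No

Nullable nonterminals: E, P'.
No production of H has an RHS whose symbols are all nullable, so H is not nullable.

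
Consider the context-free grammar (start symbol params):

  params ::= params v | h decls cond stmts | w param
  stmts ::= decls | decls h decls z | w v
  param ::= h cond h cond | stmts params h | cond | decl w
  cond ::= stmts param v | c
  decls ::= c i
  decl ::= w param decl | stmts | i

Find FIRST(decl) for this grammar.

{ c, i, w }

decl ::= w param decl contributes {w}.
From decl ::= stmts: add FIRST(stmts) = { c, w }.
decl ::= i contributes {i}.
Union: FIRST(decl) = { c, i, w }.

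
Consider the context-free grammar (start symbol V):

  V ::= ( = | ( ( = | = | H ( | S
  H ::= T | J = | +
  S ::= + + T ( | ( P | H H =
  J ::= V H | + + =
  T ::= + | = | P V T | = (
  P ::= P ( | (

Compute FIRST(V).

V ::= ( = contributes {(}.
V ::= ( ( = contributes {(}.
V ::= = contributes {=}.
From V ::= H (: add FIRST(H) = { (, +, = }.
From V ::= S: add FIRST(S) = { (, +, = }.
Union: FIRST(V) = { (, +, = }.

{ (, +, = }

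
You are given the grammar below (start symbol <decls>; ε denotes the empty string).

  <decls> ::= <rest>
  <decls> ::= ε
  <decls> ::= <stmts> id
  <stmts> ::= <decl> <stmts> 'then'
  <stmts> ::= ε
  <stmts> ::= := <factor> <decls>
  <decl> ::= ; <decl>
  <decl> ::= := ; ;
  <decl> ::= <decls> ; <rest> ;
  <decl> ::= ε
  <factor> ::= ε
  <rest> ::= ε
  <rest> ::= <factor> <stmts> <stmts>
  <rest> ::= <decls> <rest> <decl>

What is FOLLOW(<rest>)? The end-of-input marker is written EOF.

{ EOF, 'then', :=, ;, id }

In <decls> ::= <rest>: <rest> is at the end, add FOLLOW(<decls>) = { EOF, 'then', :=, ;, id }.
In <decl> ::= <decls> ; <rest> ;: add FIRST(;) = { ; }.
In <rest> ::= <decls> <rest> <decl>: add FIRST(<decl>)\{ε} = { 'then', :=, ;, id }.
  Since <decl> is nullable, also add FOLLOW(<rest>) = { EOF, 'then', :=, ;, id }.
Union: FOLLOW(<rest>) = { EOF, 'then', :=, ;, id }.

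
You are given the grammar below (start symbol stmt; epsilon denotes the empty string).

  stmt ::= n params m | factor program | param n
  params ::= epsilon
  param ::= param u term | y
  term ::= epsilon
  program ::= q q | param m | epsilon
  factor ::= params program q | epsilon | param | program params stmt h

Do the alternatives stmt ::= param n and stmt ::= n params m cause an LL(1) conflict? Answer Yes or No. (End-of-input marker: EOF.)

No

FIRST(param n) = { y } and FIRST(n params m) = { n }.
The FIRST sets are disjoint and neither alternative is nullable — no conflict.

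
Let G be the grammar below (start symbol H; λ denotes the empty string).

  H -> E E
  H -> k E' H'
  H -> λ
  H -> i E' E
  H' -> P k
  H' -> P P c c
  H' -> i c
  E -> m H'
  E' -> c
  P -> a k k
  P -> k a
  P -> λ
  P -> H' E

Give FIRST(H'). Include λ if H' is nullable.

From H' -> P k: P nullable, take FIRST(P) ∪ {k} = { a, c, i, k }.
From H' -> P P c c: P, P nullable, take FIRST(P) ∪ FIRST(P) ∪ {c} = { a, c, i, k }.
H' -> i c contributes {i}.
Union: FIRST(H') = { a, c, i, k }.

{ a, c, i, k }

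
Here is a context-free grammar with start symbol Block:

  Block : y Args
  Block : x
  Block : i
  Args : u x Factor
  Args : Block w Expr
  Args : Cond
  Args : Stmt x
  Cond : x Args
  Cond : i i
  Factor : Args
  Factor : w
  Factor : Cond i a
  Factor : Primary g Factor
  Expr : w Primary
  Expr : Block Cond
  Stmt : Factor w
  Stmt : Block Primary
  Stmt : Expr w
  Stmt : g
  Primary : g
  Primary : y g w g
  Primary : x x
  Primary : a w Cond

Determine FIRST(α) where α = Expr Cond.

{ i, w, x, y }

Add FIRST(Expr) = { i, w, x, y }; Expr is not nullable, stop.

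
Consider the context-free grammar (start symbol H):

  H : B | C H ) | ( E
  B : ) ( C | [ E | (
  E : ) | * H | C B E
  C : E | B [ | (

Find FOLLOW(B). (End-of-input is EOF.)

{ EOF, (, ), *, [ }

In H : B: B is at the end, add FOLLOW(H) = { EOF, (, ), *, [ }.
In E : C B E: add FIRST(E) = { (, ), *, [ }.
In C : B [: add FIRST([) = { [ }.
Union: FOLLOW(B) = { EOF, (, ), *, [ }.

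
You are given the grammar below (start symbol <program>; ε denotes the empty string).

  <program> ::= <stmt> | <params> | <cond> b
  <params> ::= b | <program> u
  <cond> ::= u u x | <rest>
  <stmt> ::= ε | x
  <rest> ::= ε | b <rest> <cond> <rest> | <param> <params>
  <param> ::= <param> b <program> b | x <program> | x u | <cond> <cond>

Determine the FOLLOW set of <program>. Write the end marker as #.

<program> is the start symbol, so # ∈ FOLLOW(<program>).
In <params> ::= <program> u: add FIRST(u) = { u }.
In <param> ::= <param> b <program> b: add FIRST(b) = { b }.
In <param> ::= x <program>: <program> is at the end, add FOLLOW(<param>) = { b, u, x }.
Union: FOLLOW(<program>) = { #, b, u, x }.

{ #, b, u, x }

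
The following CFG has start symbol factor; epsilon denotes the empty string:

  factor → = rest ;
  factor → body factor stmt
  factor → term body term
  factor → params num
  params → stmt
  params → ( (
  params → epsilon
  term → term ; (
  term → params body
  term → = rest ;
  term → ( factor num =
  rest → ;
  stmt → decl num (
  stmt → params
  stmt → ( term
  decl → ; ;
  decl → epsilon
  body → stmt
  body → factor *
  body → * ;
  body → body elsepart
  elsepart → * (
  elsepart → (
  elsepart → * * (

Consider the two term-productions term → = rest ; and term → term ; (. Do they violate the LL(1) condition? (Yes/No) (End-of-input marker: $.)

Yes

FIRST(= rest ;) = { = } and FIRST(term ; () = { (, *, ;, =, num }.
Both contain =, so the two alternatives are not disjoint — LL(1) conflict.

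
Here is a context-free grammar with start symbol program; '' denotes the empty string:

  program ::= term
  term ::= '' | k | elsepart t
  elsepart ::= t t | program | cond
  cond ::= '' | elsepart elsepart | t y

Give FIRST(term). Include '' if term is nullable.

term ::= '' contributes ''.
term ::= k contributes {k}.
From term ::= elsepart t: elsepart nullable, take FIRST(elsepart) ∪ {t} = { k, t }.
Union: FIRST(term) = { k, t, '' }.

{ k, t, '' }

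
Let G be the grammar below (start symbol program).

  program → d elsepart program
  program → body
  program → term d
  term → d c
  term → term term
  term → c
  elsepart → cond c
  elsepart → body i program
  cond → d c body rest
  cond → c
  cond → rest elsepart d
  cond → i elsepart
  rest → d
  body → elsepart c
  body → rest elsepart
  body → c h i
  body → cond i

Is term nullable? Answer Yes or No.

No nonterminal in this grammar is nullable.
No production of term has an RHS whose symbols are all nullable, so term is not nullable.

No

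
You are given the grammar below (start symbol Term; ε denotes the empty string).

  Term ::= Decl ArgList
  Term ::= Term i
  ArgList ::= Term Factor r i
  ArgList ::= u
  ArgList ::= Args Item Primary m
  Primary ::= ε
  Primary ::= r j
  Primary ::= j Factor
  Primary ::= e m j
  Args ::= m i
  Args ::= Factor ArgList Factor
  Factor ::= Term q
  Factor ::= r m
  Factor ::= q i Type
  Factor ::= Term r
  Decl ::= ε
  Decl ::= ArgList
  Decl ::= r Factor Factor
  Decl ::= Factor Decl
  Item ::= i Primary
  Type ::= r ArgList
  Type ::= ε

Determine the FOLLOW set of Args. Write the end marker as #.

In ArgList ::= Args Item Primary m: add FIRST(Item Primary m) = { i }.
Union: FOLLOW(Args) = { i }.

{ i }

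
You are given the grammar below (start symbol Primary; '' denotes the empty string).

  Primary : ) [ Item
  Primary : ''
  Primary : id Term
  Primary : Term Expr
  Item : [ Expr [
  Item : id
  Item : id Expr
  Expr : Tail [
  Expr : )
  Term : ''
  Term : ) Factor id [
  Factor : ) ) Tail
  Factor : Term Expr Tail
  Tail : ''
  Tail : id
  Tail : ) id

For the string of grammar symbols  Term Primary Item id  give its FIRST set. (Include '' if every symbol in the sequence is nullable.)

Add FIRST(Term)\{''} = { ) }; Term is nullable, continue.
Add FIRST(Primary)\{''} = { ), [, id }; Primary is nullable, continue.
Add FIRST(Item) = { [, id }; Item is not nullable, stop.

{ ), [, id }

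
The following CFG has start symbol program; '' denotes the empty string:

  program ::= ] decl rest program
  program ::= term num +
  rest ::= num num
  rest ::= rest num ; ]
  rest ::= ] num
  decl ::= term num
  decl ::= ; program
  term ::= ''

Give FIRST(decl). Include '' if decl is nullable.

From decl ::= term num: term nullable, take FIRST(term) ∪ {num} = { num }.
decl ::= ; program contributes {;}.
Union: FIRST(decl) = { ;, num }.

{ ;, num }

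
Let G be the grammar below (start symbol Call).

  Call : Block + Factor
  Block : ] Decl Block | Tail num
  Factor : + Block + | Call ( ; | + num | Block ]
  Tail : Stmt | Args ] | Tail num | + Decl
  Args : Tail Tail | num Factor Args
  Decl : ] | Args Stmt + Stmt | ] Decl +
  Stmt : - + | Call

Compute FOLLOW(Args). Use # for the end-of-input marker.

{ +, -, ], num }

In Tail : Args ]: add FIRST(]) = { ] }.
In Args : num Factor Args: Args is at the end, add FOLLOW(Args) = { +, -, ], num }.
In Decl : Args Stmt + Stmt: add FIRST(Stmt + Stmt) = { +, -, ], num }.
Union: FOLLOW(Args) = { +, -, ], num }.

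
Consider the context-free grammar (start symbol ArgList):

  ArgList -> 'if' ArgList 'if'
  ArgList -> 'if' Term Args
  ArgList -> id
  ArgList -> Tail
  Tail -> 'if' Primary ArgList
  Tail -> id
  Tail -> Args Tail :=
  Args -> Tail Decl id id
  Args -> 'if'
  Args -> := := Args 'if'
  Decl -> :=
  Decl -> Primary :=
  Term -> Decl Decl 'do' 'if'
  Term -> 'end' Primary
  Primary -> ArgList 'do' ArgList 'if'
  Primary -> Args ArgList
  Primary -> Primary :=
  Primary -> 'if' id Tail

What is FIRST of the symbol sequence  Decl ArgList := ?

Add FIRST(Decl) = { 'if', :=, id }; Decl is not nullable, stop.

{ 'if', :=, id }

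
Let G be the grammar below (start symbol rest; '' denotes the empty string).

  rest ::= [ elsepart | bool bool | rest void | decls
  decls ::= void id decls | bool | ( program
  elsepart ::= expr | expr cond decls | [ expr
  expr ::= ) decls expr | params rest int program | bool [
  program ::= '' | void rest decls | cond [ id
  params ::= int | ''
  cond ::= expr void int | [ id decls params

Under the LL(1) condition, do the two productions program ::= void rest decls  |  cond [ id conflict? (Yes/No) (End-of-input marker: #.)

FIRST(void rest decls) = { void } and FIRST(cond [ id) = { (, ), [, bool, int, void }.
Both contain void, so the two alternatives are not disjoint — LL(1) conflict.

Yes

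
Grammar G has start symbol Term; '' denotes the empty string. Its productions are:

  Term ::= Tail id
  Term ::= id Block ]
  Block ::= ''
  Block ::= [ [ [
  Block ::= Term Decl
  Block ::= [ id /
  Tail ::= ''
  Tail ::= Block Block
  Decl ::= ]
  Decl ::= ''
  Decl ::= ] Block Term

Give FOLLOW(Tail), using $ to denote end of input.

{ id }

In Term ::= Tail id: add FIRST(id) = { id }.
Union: FOLLOW(Tail) = { id }.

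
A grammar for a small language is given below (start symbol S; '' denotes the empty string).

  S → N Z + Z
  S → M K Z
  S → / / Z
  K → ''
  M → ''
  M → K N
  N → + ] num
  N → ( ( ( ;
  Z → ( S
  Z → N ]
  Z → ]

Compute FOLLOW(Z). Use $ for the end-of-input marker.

In S → N Z + Z: add FIRST(+ Z) = { + }.
In S → N Z + Z: Z is at the end, add FOLLOW(S) = { $, + }.
In S → M K Z: Z is at the end, add FOLLOW(S) = { $, + }.
In S → / / Z: Z is at the end, add FOLLOW(S) = { $, + }.
Union: FOLLOW(Z) = { $, + }.

{ $, + }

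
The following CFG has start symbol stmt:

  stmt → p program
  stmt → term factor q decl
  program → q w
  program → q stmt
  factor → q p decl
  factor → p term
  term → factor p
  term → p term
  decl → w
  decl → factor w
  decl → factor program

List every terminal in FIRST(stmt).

stmt → p program contributes {p}.
From stmt → term factor q decl: add FIRST(term) = { p, q }.
Union: FIRST(stmt) = { p, q }.

{ p, q }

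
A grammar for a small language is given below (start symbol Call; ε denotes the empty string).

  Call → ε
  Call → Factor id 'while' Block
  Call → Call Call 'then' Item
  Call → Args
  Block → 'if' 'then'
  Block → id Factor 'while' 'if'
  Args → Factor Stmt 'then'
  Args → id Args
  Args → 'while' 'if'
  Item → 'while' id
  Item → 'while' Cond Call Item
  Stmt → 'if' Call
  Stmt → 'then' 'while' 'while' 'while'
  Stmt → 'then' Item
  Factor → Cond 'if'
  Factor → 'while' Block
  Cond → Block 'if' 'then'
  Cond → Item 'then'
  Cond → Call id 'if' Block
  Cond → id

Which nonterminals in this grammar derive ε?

Directly nullable (have an ε-production): Call.
No other nonterminal has a production whose RHS symbols are all nullable.

{ Call }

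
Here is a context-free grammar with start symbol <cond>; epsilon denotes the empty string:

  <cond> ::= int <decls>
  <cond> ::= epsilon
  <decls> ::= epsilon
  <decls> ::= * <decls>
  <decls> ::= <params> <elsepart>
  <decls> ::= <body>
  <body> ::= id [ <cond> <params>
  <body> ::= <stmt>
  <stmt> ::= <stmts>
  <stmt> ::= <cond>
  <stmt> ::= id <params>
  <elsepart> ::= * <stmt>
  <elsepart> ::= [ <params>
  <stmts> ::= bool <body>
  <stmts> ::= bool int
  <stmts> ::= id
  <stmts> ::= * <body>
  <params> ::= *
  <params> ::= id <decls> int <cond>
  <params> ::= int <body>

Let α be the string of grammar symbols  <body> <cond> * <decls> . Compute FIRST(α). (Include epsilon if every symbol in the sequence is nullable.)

Add FIRST(<body>)\{epsilon} = { *, bool, id, int }; <body> is nullable, continue.
Add FIRST(<cond>)\{epsilon} = { int }; <cond> is nullable, continue.
* is a terminal; add {*} and stop.

{ *, bool, id, int }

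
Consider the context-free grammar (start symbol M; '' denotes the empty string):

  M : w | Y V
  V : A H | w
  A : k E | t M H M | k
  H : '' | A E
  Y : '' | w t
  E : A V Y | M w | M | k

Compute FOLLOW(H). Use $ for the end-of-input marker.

{ $, k, t, w }

In V : A H: H is at the end, add FOLLOW(V) = { $, k, t, w }.
In A : t M H M: add FIRST(M) = { k, t, w }.
Union: FOLLOW(H) = { $, k, t, w }.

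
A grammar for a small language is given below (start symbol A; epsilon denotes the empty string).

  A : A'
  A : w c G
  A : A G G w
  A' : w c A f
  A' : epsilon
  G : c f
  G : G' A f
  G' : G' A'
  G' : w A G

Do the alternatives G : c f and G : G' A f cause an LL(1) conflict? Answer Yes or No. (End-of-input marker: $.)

FIRST(c f) = { c } and FIRST(G' A f) = { w }.
The FIRST sets are disjoint and neither alternative is nullable — no conflict.

No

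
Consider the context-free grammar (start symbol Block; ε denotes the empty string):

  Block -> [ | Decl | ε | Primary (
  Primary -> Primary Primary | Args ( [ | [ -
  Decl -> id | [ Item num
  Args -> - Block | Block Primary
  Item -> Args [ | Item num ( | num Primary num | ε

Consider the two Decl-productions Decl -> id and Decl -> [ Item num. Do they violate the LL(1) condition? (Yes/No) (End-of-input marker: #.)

No

FIRST(id) = { id } and FIRST([ Item num) = { [ }.
The FIRST sets are disjoint and neither alternative is nullable — no conflict.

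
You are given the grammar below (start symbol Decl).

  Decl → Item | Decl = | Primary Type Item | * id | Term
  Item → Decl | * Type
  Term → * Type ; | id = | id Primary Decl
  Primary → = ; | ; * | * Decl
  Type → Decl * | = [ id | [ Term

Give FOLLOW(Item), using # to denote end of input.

{ #, *, ;, =, [, id }

In Decl → Item: Item is at the end, add FOLLOW(Decl) = { #, *, ;, =, [, id }.
In Decl → Primary Type Item: Item is at the end, add FOLLOW(Decl) = { #, *, ;, =, [, id }.
Union: FOLLOW(Item) = { #, *, ;, =, [, id }.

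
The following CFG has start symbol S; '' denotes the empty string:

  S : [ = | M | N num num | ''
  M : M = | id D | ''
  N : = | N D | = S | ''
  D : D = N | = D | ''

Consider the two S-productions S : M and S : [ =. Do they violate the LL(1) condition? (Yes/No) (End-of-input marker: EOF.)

FIRST(M) = { =, id, '' } and FIRST([ =) = { [ }.
The first is nullable but FOLLOW(S) = { EOF, =, num } is disjoint from FIRST of the second.

No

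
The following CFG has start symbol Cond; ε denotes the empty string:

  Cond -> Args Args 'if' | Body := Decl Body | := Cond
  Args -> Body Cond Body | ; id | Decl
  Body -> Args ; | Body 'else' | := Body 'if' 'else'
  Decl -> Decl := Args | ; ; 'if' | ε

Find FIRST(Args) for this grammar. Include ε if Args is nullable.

From Args -> Body Cond Body: add FIRST(Body) = { :=, ; }.
Args -> ; id contributes {;}.
From Args -> Decl: add FIRST(Decl) = { :=, ;, ε } (including ε since Decl is nullable).
Union: FIRST(Args) = { :=, ;, ε }.

{ :=, ;, ε }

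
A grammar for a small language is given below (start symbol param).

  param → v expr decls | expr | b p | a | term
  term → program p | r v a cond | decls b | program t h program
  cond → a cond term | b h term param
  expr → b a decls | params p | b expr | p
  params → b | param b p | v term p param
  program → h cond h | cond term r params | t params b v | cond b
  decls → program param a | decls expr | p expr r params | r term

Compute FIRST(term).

{ a, b, h, p, r, t }

From term → program p: add FIRST(program) = { a, b, h, t }.
term → r v a cond contributes {r}.
From term → decls b: add FIRST(decls) = { a, b, h, p, r, t }.
From term → program t h program: add FIRST(program) = { a, b, h, t }.
Union: FIRST(term) = { a, b, h, p, r, t }.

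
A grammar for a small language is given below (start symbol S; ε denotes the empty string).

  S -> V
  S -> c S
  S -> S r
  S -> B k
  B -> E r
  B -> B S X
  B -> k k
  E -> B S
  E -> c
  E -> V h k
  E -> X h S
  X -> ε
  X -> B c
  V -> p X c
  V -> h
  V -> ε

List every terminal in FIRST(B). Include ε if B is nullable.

From B -> E r: add FIRST(E) = { c, h, k, p }.
From B -> B S X: add FIRST(B) = { c, h, k, p }.
B -> k k contributes {k}.
Union: FIRST(B) = { c, h, k, p }.

{ c, h, k, p }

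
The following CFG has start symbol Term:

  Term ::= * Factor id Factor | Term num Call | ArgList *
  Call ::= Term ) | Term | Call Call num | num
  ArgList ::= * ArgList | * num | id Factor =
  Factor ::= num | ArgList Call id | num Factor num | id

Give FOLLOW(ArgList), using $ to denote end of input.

In Term ::= ArgList *: add FIRST(*) = { * }.
In ArgList ::= * ArgList: ArgList is at the end, add FOLLOW(ArgList) = { *, id, num }.
In Factor ::= ArgList Call id: add FIRST(Call id) = { *, id, num }.
Union: FOLLOW(ArgList) = { *, id, num }.

{ *, id, num }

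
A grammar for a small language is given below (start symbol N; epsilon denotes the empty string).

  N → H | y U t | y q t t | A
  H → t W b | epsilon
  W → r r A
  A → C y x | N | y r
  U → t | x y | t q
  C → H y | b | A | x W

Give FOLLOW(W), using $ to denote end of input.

{ b, y }

In H → t W b: add FIRST(b) = { b }.
In C → x W: W is at the end, add FOLLOW(C) = { y }.
Union: FOLLOW(W) = { b, y }.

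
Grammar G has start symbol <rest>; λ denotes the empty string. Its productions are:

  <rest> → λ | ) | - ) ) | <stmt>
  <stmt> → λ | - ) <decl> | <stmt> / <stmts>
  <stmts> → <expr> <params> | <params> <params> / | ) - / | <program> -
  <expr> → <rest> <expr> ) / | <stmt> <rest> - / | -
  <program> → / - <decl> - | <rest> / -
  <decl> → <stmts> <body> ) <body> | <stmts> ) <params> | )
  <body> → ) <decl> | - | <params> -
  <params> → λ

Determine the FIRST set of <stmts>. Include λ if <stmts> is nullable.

{ ), -, / }

From <stmts> → <expr> <params>: add FIRST(<expr>) = { ), -, / }.
From <stmts> → <params> <params> /: <params>, <params> nullable, take FIRST(<params>) ∪ FIRST(<params>) ∪ {/} = { / }.
<stmts> → ) - / contributes {)}.
From <stmts> → <program> -: add FIRST(<program>) = { ), -, / }.
Union: FIRST(<stmts>) = { ), -, / }.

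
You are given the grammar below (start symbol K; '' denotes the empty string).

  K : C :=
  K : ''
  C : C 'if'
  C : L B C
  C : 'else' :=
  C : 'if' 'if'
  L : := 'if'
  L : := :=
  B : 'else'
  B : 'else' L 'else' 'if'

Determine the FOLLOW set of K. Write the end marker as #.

K is the start symbol, so # ∈ FOLLOW(K).
Union: FOLLOW(K) = { # }.

{ # }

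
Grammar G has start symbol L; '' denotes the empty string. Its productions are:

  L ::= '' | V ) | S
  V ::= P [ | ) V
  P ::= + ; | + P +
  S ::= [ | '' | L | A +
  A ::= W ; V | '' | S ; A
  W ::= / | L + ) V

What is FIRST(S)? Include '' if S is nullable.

S ::= [ contributes {[}.
S ::= '' contributes ''.
From S ::= L: add FIRST(L) = { ), +, /, ;, [, '' } (including '' since L is nullable).
From S ::= A +: A nullable, take FIRST(A) ∪ {+} = { ), +, /, ;, [ }.
Union: FIRST(S) = { ), +, /, ;, [, '' }.

{ ), +, /, ;, [, '' }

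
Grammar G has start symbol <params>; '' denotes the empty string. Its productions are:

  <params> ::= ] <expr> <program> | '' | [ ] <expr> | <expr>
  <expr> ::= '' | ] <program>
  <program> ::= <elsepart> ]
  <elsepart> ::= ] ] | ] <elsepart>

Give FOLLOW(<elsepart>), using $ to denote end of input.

{ ] }

In <program> ::= <elsepart> ]: add FIRST(]) = { ] }.
In <elsepart> ::= ] <elsepart>: <elsepart> is at the end, add FOLLOW(<elsepart>) = { ] }.
Union: FOLLOW(<elsepart>) = { ] }.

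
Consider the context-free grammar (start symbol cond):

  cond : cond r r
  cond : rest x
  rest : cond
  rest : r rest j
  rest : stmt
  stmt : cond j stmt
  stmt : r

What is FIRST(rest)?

{ r }

From rest : cond: add FIRST(cond) = { r }.
rest : r rest j contributes {r}.
From rest : stmt: add FIRST(stmt) = { r }.
Union: FIRST(rest) = { r }.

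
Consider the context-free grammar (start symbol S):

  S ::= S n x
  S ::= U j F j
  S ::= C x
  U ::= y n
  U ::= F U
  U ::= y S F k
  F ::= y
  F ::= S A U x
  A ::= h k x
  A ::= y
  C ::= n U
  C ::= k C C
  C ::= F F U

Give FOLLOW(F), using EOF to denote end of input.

In S ::= U j F j: add FIRST(j) = { j }.
In U ::= F U: add FIRST(U) = { k, n, y }.
In U ::= y S F k: add FIRST(k) = { k }.
In C ::= F F U: add FIRST(F U) = { k, n, y }.
In C ::= F F U: add FIRST(U) = { k, n, y }.
Union: FOLLOW(F) = { j, k, n, y }.

{ j, k, n, y }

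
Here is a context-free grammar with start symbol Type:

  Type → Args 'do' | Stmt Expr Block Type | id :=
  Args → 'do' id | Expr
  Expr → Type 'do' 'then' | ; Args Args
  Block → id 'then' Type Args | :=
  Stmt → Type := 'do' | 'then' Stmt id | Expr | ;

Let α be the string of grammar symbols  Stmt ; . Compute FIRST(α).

{ 'do', 'then', ;, id }

Add FIRST(Stmt) = { 'do', 'then', ;, id }; Stmt is not nullable, stop.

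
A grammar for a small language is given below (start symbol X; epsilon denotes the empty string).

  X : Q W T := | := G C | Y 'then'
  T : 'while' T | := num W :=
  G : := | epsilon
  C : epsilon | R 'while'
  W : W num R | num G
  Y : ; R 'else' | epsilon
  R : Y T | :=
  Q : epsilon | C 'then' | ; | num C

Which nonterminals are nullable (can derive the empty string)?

{ C, G, Q, Y }

Directly nullable (have an epsilon-production): G, C, Y, Q.
No other nonterminal has a production whose RHS symbols are all nullable.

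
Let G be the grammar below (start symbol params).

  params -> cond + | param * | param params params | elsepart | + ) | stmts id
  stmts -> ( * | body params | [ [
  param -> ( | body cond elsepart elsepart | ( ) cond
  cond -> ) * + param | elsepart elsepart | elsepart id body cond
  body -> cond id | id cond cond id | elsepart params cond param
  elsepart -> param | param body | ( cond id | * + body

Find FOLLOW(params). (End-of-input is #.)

params is the start symbol, so # ∈ FOLLOW(params).
In params -> param params params: add FIRST(params) = { (, ), *, +, [, id }.
In params -> param params params: params is at the end, add FOLLOW(params) = { #, (, ), *, +, [, id }.
In stmts -> body params: params is at the end, add FOLLOW(stmts) = { id }.
In body -> elsepart params cond param: add FIRST(cond param) = { (, ), *, id }.
Union: FOLLOW(params) = { #, (, ), *, +, [, id }.

{ #, (, ), *, +, [, id }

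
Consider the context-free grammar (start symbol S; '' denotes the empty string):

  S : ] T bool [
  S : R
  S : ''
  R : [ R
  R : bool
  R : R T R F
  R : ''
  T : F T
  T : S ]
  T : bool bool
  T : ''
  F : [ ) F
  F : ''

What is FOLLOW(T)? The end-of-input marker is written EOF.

{ EOF, [, ], bool }

In S : ] T bool [: add FIRST(bool [) = { bool }.
In R : R T R F: add FIRST(R F)\{''} = { [, ], bool }.
  Since R F is nullable, also add FOLLOW(R) = { EOF, [, ], bool }.
In T : F T: T is at the end, add FOLLOW(T) = { EOF, [, ], bool }.
Union: FOLLOW(T) = { EOF, [, ], bool }.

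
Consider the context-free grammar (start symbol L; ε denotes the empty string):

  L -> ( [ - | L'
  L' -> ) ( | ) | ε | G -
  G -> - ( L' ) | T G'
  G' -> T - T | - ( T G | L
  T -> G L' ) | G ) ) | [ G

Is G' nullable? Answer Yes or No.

G' -> L and each of L is nullable, so G' ⇒* ε.

Yes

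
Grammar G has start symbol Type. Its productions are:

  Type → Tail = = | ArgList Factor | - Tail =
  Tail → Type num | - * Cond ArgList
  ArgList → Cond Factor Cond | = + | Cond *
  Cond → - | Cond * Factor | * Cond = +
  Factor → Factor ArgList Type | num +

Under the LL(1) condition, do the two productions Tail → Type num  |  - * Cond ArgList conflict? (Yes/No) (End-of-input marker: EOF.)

Yes

FIRST(Type num) = { *, -, = } and FIRST(- * Cond ArgList) = { - }.
Both contain -, so the two alternatives are not disjoint — LL(1) conflict.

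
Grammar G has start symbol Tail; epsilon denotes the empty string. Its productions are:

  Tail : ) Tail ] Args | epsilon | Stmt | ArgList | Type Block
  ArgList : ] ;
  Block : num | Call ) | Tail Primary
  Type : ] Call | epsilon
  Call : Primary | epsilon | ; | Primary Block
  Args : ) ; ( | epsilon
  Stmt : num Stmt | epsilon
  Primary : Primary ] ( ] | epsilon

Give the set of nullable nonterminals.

Directly nullable (have an epsilon-production): Tail, Type, Call, Args, Stmt, Primary.
Block : Tail Primary with every symbol nullable, so Block is nullable.
No other nonterminal has a production whose RHS symbols are all nullable.

{ Args, Block, Call, Primary, Stmt, Tail, Type }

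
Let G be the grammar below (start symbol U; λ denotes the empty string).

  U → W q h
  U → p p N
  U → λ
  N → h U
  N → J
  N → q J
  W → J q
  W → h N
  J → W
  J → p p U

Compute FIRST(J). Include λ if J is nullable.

From J → W: add FIRST(W) = { h, p }.
J → p p U contributes {p}.
Union: FIRST(J) = { h, p }.

{ h, p }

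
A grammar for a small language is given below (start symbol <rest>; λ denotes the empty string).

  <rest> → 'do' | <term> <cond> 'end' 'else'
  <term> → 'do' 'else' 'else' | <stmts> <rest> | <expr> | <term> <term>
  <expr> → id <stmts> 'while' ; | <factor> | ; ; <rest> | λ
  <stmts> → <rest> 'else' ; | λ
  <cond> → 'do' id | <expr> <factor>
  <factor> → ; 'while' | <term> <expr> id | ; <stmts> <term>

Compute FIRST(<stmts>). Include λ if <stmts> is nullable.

{ 'do', ;, id, λ }

From <stmts> → <rest> 'else' ;: add FIRST(<rest>) = { 'do', ;, id }.
<stmts> → λ contributes λ.
Union: FIRST(<stmts>) = { 'do', ;, id, λ }.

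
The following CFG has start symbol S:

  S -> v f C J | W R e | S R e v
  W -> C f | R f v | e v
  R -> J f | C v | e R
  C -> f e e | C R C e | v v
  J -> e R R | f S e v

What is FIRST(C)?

{ f, v }

C -> f e e contributes {f}.
From C -> C R C e: add FIRST(C) = { f, v }.
C -> v v contributes {v}.
Union: FIRST(C) = { f, v }.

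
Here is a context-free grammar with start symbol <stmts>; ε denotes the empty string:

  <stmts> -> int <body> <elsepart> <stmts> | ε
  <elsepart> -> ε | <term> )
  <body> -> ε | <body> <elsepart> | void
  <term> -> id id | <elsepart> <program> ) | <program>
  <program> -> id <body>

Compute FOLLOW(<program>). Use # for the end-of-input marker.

{ ) }

In <term> -> <elsepart> <program> ): add FIRST()) = { ) }.
In <term> -> <program>: <program> is at the end, add FOLLOW(<term>) = { ) }.
Union: FOLLOW(<program>) = { ) }.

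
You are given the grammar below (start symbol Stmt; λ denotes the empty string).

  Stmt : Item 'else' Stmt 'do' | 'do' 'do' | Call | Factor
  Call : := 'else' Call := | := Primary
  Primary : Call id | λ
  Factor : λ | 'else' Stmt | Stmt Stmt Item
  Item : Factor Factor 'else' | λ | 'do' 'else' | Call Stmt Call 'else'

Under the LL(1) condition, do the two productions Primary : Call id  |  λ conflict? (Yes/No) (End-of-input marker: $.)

FIRST(Call id) = { := } and FIRST(λ) = { λ }.
The second alternative is nullable and FOLLOW(Primary) = { $, 'do', 'else', :=, id } shares := with FIRST of the first — conflict.

Yes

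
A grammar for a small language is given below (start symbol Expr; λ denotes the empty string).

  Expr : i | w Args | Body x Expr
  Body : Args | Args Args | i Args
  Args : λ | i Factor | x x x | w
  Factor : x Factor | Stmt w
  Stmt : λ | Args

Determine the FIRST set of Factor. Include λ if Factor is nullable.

{ i, w, x }

Factor : x Factor contributes {x}.
From Factor : Stmt w: Stmt nullable, take FIRST(Stmt) ∪ {w} = { i, w, x }.
Union: FIRST(Factor) = { i, w, x }.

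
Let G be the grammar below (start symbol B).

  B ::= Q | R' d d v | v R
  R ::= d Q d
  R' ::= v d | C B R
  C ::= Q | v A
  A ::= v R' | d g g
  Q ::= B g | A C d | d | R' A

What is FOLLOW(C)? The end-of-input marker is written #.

In R' ::= C B R: add FIRST(B R) = { d, v }.
In Q ::= A C d: add FIRST(d) = { d }.
Union: FOLLOW(C) = { d, v }.

{ d, v }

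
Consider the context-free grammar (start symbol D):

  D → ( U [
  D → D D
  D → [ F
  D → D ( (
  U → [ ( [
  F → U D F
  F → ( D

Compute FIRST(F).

From F → U D F: add FIRST(U) = { [ }.
F → ( D contributes {(}.
Union: FIRST(F) = { (, [ }.

{ (, [ }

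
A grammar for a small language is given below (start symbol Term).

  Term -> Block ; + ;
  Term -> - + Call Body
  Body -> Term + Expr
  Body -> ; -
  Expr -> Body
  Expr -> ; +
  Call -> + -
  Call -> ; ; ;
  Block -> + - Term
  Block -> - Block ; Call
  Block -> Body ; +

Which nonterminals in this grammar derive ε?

No nonterminal has an empty production or an RHS whose symbols are all nullable.

{ } (none)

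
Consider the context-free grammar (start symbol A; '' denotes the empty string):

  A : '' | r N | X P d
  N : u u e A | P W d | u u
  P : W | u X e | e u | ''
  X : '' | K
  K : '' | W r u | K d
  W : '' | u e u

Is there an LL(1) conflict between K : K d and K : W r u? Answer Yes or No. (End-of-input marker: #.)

Yes

FIRST(K d) = { d, r, u } and FIRST(W r u) = { r, u }.
Both contain r, so the two alternatives are not disjoint — LL(1) conflict.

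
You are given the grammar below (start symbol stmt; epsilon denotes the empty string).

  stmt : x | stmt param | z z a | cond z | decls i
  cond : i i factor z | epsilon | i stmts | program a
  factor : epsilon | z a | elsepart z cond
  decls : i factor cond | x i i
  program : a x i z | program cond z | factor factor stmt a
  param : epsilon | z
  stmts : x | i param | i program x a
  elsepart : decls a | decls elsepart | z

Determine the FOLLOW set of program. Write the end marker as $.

{ a, i, x, z }

In cond : program a: add FIRST(a) = { a }.
In program : program cond z: add FIRST(cond z) = { a, i, x, z }.
In stmts : i program x a: add FIRST(x a) = { x }.
Union: FOLLOW(program) = { a, i, x, z }.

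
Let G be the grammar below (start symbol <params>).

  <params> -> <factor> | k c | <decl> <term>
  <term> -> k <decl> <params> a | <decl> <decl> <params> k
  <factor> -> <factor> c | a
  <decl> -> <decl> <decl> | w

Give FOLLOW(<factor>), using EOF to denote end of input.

In <params> -> <factor>: <factor> is at the end, add FOLLOW(<params>) = { EOF, a, k }.
In <factor> -> <factor> c: add FIRST(c) = { c }.
Union: FOLLOW(<factor>) = { EOF, a, c, k }.

{ EOF, a, c, k }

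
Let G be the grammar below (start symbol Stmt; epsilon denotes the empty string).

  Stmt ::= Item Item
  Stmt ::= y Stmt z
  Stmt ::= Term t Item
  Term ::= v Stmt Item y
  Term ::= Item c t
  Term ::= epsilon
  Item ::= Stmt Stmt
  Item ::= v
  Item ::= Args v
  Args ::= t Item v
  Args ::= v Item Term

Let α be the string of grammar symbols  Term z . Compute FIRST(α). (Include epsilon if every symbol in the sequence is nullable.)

{ t, v, y, z }

Add FIRST(Term)\{epsilon} = { t, v, y }; Term is nullable, continue.
z is a terminal; add {z} and stop.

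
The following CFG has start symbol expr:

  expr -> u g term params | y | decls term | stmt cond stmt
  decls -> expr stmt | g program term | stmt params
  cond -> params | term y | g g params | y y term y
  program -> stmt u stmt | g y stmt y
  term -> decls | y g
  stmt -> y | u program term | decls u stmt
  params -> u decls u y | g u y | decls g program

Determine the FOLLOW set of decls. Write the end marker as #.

In expr -> decls term: add FIRST(term) = { g, u, y }.
In term -> decls: decls is at the end, add FOLLOW(term) = { #, g, u, y }.
In stmt -> decls u stmt: add FIRST(u stmt) = { u }.
In params -> u decls u y: add FIRST(u y) = { u }.
In params -> decls g program: add FIRST(g program) = { g }.
Union: FOLLOW(decls) = { #, g, u, y }.

{ #, g, u, y }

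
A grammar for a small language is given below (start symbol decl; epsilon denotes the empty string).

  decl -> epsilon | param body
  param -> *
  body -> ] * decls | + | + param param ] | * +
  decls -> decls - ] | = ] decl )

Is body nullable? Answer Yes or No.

Nullable nonterminals: decl.
No production of body has an RHS whose symbols are all nullable, so body is not nullable.

No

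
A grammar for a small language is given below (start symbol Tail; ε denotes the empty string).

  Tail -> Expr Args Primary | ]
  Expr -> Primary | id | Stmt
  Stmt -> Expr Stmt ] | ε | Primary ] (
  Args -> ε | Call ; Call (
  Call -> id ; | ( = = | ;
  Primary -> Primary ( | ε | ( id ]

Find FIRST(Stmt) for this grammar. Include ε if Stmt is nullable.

From Stmt -> Expr Stmt ]: Expr, Stmt nullable, take FIRST(Expr) ∪ FIRST(Stmt) ∪ {]} = { (, ], id }.
Stmt -> ε contributes ε.
From Stmt -> Primary ] (: Primary nullable, take FIRST(Primary) ∪ {]} = { (, ] }.
Union: FIRST(Stmt) = { (, ], id, ε }.

{ (, ], id, ε }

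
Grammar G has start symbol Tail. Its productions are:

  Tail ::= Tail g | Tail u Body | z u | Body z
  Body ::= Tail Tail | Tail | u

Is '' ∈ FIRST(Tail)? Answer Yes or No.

No

No nonterminal in this grammar is nullable.
No production of Tail has an RHS whose symbols are all nullable, so Tail is not nullable.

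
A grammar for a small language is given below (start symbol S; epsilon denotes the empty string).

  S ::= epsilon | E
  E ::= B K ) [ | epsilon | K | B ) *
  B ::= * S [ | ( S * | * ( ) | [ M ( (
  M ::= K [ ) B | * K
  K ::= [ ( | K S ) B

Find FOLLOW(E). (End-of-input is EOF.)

{ EOF, ), *, [ }

In S ::= E: E is at the end, add FOLLOW(S) = { EOF, ), *, [ }.
Union: FOLLOW(E) = { EOF, ), *, [ }.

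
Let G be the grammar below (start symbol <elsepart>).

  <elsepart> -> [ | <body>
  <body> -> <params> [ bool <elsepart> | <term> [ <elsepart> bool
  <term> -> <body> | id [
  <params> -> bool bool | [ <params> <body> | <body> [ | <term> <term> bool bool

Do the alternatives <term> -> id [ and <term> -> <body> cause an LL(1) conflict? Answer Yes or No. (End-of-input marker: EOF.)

FIRST(id [) = { id } and FIRST(<body>) = { [, bool, id }.
Both contain id, so the two alternatives are not disjoint — LL(1) conflict.

Yes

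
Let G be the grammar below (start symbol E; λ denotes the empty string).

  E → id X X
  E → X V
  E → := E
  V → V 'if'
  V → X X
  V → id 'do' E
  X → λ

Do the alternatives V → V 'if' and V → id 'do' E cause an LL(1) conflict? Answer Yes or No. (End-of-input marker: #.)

FIRST(V 'if') = { 'if', id } and FIRST(id 'do' E) = { id }.
Both contain id, so the two alternatives are not disjoint — LL(1) conflict.

Yes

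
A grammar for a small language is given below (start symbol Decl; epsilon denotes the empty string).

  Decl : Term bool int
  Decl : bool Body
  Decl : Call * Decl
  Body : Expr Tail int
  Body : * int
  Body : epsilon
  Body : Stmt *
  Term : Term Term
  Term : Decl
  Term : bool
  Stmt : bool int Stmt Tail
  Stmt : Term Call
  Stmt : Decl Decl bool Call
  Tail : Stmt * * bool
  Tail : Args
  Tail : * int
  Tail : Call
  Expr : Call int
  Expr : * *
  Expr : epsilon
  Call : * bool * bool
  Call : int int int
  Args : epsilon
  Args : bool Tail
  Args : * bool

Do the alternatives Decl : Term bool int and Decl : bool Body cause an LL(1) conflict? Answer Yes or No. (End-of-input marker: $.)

Yes

FIRST(Term bool int) = { *, bool, int } and FIRST(bool Body) = { bool }.
Both contain bool, so the two alternatives are not disjoint — LL(1) conflict.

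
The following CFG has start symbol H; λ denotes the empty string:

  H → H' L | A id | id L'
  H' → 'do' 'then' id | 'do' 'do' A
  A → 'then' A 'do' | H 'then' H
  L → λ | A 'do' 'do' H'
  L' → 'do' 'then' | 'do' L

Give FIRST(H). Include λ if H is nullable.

From H → H' L: add FIRST(H') = { 'do' }.
From H → A id: add FIRST(A) = { 'do', 'then', id }.
H → id L' contributes {id}.
Union: FIRST(H) = { 'do', 'then', id }.

{ 'do', 'then', id }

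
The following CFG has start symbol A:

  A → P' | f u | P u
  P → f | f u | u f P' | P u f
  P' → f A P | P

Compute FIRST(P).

P → f contributes {f}.
P → f u contributes {f}.
P → u f P' contributes {u}.
From P → P u f: add FIRST(P) = { f, u }.
Union: FIRST(P) = { f, u }.

{ f, u }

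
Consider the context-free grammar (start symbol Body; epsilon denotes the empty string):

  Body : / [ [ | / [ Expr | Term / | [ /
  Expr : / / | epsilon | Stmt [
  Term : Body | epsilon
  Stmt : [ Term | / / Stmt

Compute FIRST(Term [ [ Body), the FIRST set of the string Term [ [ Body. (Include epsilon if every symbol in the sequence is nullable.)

{ /, [ }

Add FIRST(Term)\{epsilon} = { /, [ }; Term is nullable, continue.
[ is a terminal; add {[} and stop.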